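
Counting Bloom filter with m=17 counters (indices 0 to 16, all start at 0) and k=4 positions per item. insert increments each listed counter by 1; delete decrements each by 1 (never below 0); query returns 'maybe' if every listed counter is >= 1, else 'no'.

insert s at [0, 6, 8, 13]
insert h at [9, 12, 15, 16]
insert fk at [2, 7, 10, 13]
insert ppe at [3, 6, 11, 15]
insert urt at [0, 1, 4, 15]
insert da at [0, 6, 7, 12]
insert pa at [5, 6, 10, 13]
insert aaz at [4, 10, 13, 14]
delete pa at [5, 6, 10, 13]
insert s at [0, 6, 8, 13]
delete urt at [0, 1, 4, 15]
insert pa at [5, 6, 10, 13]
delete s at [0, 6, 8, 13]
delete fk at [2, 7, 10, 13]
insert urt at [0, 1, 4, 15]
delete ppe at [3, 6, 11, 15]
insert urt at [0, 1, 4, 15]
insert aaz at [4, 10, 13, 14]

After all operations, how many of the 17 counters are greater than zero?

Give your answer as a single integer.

Step 1: insert s at [0, 6, 8, 13] -> counters=[1,0,0,0,0,0,1,0,1,0,0,0,0,1,0,0,0]
Step 2: insert h at [9, 12, 15, 16] -> counters=[1,0,0,0,0,0,1,0,1,1,0,0,1,1,0,1,1]
Step 3: insert fk at [2, 7, 10, 13] -> counters=[1,0,1,0,0,0,1,1,1,1,1,0,1,2,0,1,1]
Step 4: insert ppe at [3, 6, 11, 15] -> counters=[1,0,1,1,0,0,2,1,1,1,1,1,1,2,0,2,1]
Step 5: insert urt at [0, 1, 4, 15] -> counters=[2,1,1,1,1,0,2,1,1,1,1,1,1,2,0,3,1]
Step 6: insert da at [0, 6, 7, 12] -> counters=[3,1,1,1,1,0,3,2,1,1,1,1,2,2,0,3,1]
Step 7: insert pa at [5, 6, 10, 13] -> counters=[3,1,1,1,1,1,4,2,1,1,2,1,2,3,0,3,1]
Step 8: insert aaz at [4, 10, 13, 14] -> counters=[3,1,1,1,2,1,4,2,1,1,3,1,2,4,1,3,1]
Step 9: delete pa at [5, 6, 10, 13] -> counters=[3,1,1,1,2,0,3,2,1,1,2,1,2,3,1,3,1]
Step 10: insert s at [0, 6, 8, 13] -> counters=[4,1,1,1,2,0,4,2,2,1,2,1,2,4,1,3,1]
Step 11: delete urt at [0, 1, 4, 15] -> counters=[3,0,1,1,1,0,4,2,2,1,2,1,2,4,1,2,1]
Step 12: insert pa at [5, 6, 10, 13] -> counters=[3,0,1,1,1,1,5,2,2,1,3,1,2,5,1,2,1]
Step 13: delete s at [0, 6, 8, 13] -> counters=[2,0,1,1,1,1,4,2,1,1,3,1,2,4,1,2,1]
Step 14: delete fk at [2, 7, 10, 13] -> counters=[2,0,0,1,1,1,4,1,1,1,2,1,2,3,1,2,1]
Step 15: insert urt at [0, 1, 4, 15] -> counters=[3,1,0,1,2,1,4,1,1,1,2,1,2,3,1,3,1]
Step 16: delete ppe at [3, 6, 11, 15] -> counters=[3,1,0,0,2,1,3,1,1,1,2,0,2,3,1,2,1]
Step 17: insert urt at [0, 1, 4, 15] -> counters=[4,2,0,0,3,1,3,1,1,1,2,0,2,3,1,3,1]
Step 18: insert aaz at [4, 10, 13, 14] -> counters=[4,2,0,0,4,1,3,1,1,1,3,0,2,4,2,3,1]
Final counters=[4,2,0,0,4,1,3,1,1,1,3,0,2,4,2,3,1] -> 14 nonzero

Answer: 14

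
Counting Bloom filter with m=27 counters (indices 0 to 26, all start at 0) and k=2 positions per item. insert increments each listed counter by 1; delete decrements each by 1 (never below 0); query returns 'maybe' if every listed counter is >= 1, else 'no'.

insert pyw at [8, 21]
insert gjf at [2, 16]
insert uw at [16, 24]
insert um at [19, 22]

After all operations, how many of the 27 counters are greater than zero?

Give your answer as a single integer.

Answer: 7

Derivation:
Step 1: insert pyw at [8, 21] -> counters=[0,0,0,0,0,0,0,0,1,0,0,0,0,0,0,0,0,0,0,0,0,1,0,0,0,0,0]
Step 2: insert gjf at [2, 16] -> counters=[0,0,1,0,0,0,0,0,1,0,0,0,0,0,0,0,1,0,0,0,0,1,0,0,0,0,0]
Step 3: insert uw at [16, 24] -> counters=[0,0,1,0,0,0,0,0,1,0,0,0,0,0,0,0,2,0,0,0,0,1,0,0,1,0,0]
Step 4: insert um at [19, 22] -> counters=[0,0,1,0,0,0,0,0,1,0,0,0,0,0,0,0,2,0,0,1,0,1,1,0,1,0,0]
Final counters=[0,0,1,0,0,0,0,0,1,0,0,0,0,0,0,0,2,0,0,1,0,1,1,0,1,0,0] -> 7 nonzero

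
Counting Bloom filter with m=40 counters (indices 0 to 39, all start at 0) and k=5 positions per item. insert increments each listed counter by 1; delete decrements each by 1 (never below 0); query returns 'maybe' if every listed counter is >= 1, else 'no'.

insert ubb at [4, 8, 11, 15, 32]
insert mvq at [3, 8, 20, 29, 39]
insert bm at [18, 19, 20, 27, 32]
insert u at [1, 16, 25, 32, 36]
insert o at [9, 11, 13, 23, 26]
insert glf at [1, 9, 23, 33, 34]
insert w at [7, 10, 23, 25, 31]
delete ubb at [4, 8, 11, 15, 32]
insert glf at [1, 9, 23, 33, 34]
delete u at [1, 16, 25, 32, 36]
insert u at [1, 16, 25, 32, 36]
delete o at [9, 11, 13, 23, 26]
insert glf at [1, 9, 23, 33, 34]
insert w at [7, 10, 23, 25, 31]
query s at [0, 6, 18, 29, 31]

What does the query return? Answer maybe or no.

Step 1: insert ubb at [4, 8, 11, 15, 32] -> counters=[0,0,0,0,1,0,0,0,1,0,0,1,0,0,0,1,0,0,0,0,0,0,0,0,0,0,0,0,0,0,0,0,1,0,0,0,0,0,0,0]
Step 2: insert mvq at [3, 8, 20, 29, 39] -> counters=[0,0,0,1,1,0,0,0,2,0,0,1,0,0,0,1,0,0,0,0,1,0,0,0,0,0,0,0,0,1,0,0,1,0,0,0,0,0,0,1]
Step 3: insert bm at [18, 19, 20, 27, 32] -> counters=[0,0,0,1,1,0,0,0,2,0,0,1,0,0,0,1,0,0,1,1,2,0,0,0,0,0,0,1,0,1,0,0,2,0,0,0,0,0,0,1]
Step 4: insert u at [1, 16, 25, 32, 36] -> counters=[0,1,0,1,1,0,0,0,2,0,0,1,0,0,0,1,1,0,1,1,2,0,0,0,0,1,0,1,0,1,0,0,3,0,0,0,1,0,0,1]
Step 5: insert o at [9, 11, 13, 23, 26] -> counters=[0,1,0,1,1,0,0,0,2,1,0,2,0,1,0,1,1,0,1,1,2,0,0,1,0,1,1,1,0,1,0,0,3,0,0,0,1,0,0,1]
Step 6: insert glf at [1, 9, 23, 33, 34] -> counters=[0,2,0,1,1,0,0,0,2,2,0,2,0,1,0,1,1,0,1,1,2,0,0,2,0,1,1,1,0,1,0,0,3,1,1,0,1,0,0,1]
Step 7: insert w at [7, 10, 23, 25, 31] -> counters=[0,2,0,1,1,0,0,1,2,2,1,2,0,1,0,1,1,0,1,1,2,0,0,3,0,2,1,1,0,1,0,1,3,1,1,0,1,0,0,1]
Step 8: delete ubb at [4, 8, 11, 15, 32] -> counters=[0,2,0,1,0,0,0,1,1,2,1,1,0,1,0,0,1,0,1,1,2,0,0,3,0,2,1,1,0,1,0,1,2,1,1,0,1,0,0,1]
Step 9: insert glf at [1, 9, 23, 33, 34] -> counters=[0,3,0,1,0,0,0,1,1,3,1,1,0,1,0,0,1,0,1,1,2,0,0,4,0,2,1,1,0,1,0,1,2,2,2,0,1,0,0,1]
Step 10: delete u at [1, 16, 25, 32, 36] -> counters=[0,2,0,1,0,0,0,1,1,3,1,1,0,1,0,0,0,0,1,1,2,0,0,4,0,1,1,1,0,1,0,1,1,2,2,0,0,0,0,1]
Step 11: insert u at [1, 16, 25, 32, 36] -> counters=[0,3,0,1,0,0,0,1,1,3,1,1,0,1,0,0,1,0,1,1,2,0,0,4,0,2,1,1,0,1,0,1,2,2,2,0,1,0,0,1]
Step 12: delete o at [9, 11, 13, 23, 26] -> counters=[0,3,0,1,0,0,0,1,1,2,1,0,0,0,0,0,1,0,1,1,2,0,0,3,0,2,0,1,0,1,0,1,2,2,2,0,1,0,0,1]
Step 13: insert glf at [1, 9, 23, 33, 34] -> counters=[0,4,0,1,0,0,0,1,1,3,1,0,0,0,0,0,1,0,1,1,2,0,0,4,0,2,0,1,0,1,0,1,2,3,3,0,1,0,0,1]
Step 14: insert w at [7, 10, 23, 25, 31] -> counters=[0,4,0,1,0,0,0,2,1,3,2,0,0,0,0,0,1,0,1,1,2,0,0,5,0,3,0,1,0,1,0,2,2,3,3,0,1,0,0,1]
Query s: check counters[0]=0 counters[6]=0 counters[18]=1 counters[29]=1 counters[31]=2 -> no

Answer: no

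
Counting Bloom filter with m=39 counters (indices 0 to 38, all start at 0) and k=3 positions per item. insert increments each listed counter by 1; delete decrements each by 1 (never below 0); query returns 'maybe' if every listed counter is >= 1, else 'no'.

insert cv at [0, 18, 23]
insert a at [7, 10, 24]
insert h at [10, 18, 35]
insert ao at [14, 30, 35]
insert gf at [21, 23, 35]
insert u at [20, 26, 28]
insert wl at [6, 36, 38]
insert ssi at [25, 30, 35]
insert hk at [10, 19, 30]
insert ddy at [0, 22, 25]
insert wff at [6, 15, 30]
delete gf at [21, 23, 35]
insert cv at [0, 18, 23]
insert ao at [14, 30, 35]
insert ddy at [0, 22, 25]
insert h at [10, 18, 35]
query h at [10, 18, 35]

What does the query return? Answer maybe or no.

Answer: maybe

Derivation:
Step 1: insert cv at [0, 18, 23] -> counters=[1,0,0,0,0,0,0,0,0,0,0,0,0,0,0,0,0,0,1,0,0,0,0,1,0,0,0,0,0,0,0,0,0,0,0,0,0,0,0]
Step 2: insert a at [7, 10, 24] -> counters=[1,0,0,0,0,0,0,1,0,0,1,0,0,0,0,0,0,0,1,0,0,0,0,1,1,0,0,0,0,0,0,0,0,0,0,0,0,0,0]
Step 3: insert h at [10, 18, 35] -> counters=[1,0,0,0,0,0,0,1,0,0,2,0,0,0,0,0,0,0,2,0,0,0,0,1,1,0,0,0,0,0,0,0,0,0,0,1,0,0,0]
Step 4: insert ao at [14, 30, 35] -> counters=[1,0,0,0,0,0,0,1,0,0,2,0,0,0,1,0,0,0,2,0,0,0,0,1,1,0,0,0,0,0,1,0,0,0,0,2,0,0,0]
Step 5: insert gf at [21, 23, 35] -> counters=[1,0,0,0,0,0,0,1,0,0,2,0,0,0,1,0,0,0,2,0,0,1,0,2,1,0,0,0,0,0,1,0,0,0,0,3,0,0,0]
Step 6: insert u at [20, 26, 28] -> counters=[1,0,0,0,0,0,0,1,0,0,2,0,0,0,1,0,0,0,2,0,1,1,0,2,1,0,1,0,1,0,1,0,0,0,0,3,0,0,0]
Step 7: insert wl at [6, 36, 38] -> counters=[1,0,0,0,0,0,1,1,0,0,2,0,0,0,1,0,0,0,2,0,1,1,0,2,1,0,1,0,1,0,1,0,0,0,0,3,1,0,1]
Step 8: insert ssi at [25, 30, 35] -> counters=[1,0,0,0,0,0,1,1,0,0,2,0,0,0,1,0,0,0,2,0,1,1,0,2,1,1,1,0,1,0,2,0,0,0,0,4,1,0,1]
Step 9: insert hk at [10, 19, 30] -> counters=[1,0,0,0,0,0,1,1,0,0,3,0,0,0,1,0,0,0,2,1,1,1,0,2,1,1,1,0,1,0,3,0,0,0,0,4,1,0,1]
Step 10: insert ddy at [0, 22, 25] -> counters=[2,0,0,0,0,0,1,1,0,0,3,0,0,0,1,0,0,0,2,1,1,1,1,2,1,2,1,0,1,0,3,0,0,0,0,4,1,0,1]
Step 11: insert wff at [6, 15, 30] -> counters=[2,0,0,0,0,0,2,1,0,0,3,0,0,0,1,1,0,0,2,1,1,1,1,2,1,2,1,0,1,0,4,0,0,0,0,4,1,0,1]
Step 12: delete gf at [21, 23, 35] -> counters=[2,0,0,0,0,0,2,1,0,0,3,0,0,0,1,1,0,0,2,1,1,0,1,1,1,2,1,0,1,0,4,0,0,0,0,3,1,0,1]
Step 13: insert cv at [0, 18, 23] -> counters=[3,0,0,0,0,0,2,1,0,0,3,0,0,0,1,1,0,0,3,1,1,0,1,2,1,2,1,0,1,0,4,0,0,0,0,3,1,0,1]
Step 14: insert ao at [14, 30, 35] -> counters=[3,0,0,0,0,0,2,1,0,0,3,0,0,0,2,1,0,0,3,1,1,0,1,2,1,2,1,0,1,0,5,0,0,0,0,4,1,0,1]
Step 15: insert ddy at [0, 22, 25] -> counters=[4,0,0,0,0,0,2,1,0,0,3,0,0,0,2,1,0,0,3,1,1,0,2,2,1,3,1,0,1,0,5,0,0,0,0,4,1,0,1]
Step 16: insert h at [10, 18, 35] -> counters=[4,0,0,0,0,0,2,1,0,0,4,0,0,0,2,1,0,0,4,1,1,0,2,2,1,3,1,0,1,0,5,0,0,0,0,5,1,0,1]
Query h: check counters[10]=4 counters[18]=4 counters[35]=5 -> maybe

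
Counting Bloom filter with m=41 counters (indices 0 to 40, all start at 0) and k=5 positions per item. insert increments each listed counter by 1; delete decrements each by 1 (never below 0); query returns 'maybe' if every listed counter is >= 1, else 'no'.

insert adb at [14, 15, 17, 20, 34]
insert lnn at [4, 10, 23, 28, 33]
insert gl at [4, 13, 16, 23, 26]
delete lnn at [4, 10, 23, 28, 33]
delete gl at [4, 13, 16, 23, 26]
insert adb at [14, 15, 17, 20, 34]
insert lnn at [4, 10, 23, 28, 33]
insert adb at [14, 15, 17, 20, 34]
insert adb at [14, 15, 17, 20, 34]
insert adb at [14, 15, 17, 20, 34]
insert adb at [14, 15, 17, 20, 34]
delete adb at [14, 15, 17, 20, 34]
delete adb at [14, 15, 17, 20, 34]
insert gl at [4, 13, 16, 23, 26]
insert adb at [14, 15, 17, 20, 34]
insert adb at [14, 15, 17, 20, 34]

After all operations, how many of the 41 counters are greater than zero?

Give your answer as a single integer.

Answer: 13

Derivation:
Step 1: insert adb at [14, 15, 17, 20, 34] -> counters=[0,0,0,0,0,0,0,0,0,0,0,0,0,0,1,1,0,1,0,0,1,0,0,0,0,0,0,0,0,0,0,0,0,0,1,0,0,0,0,0,0]
Step 2: insert lnn at [4, 10, 23, 28, 33] -> counters=[0,0,0,0,1,0,0,0,0,0,1,0,0,0,1,1,0,1,0,0,1,0,0,1,0,0,0,0,1,0,0,0,0,1,1,0,0,0,0,0,0]
Step 3: insert gl at [4, 13, 16, 23, 26] -> counters=[0,0,0,0,2,0,0,0,0,0,1,0,0,1,1,1,1,1,0,0,1,0,0,2,0,0,1,0,1,0,0,0,0,1,1,0,0,0,0,0,0]
Step 4: delete lnn at [4, 10, 23, 28, 33] -> counters=[0,0,0,0,1,0,0,0,0,0,0,0,0,1,1,1,1,1,0,0,1,0,0,1,0,0,1,0,0,0,0,0,0,0,1,0,0,0,0,0,0]
Step 5: delete gl at [4, 13, 16, 23, 26] -> counters=[0,0,0,0,0,0,0,0,0,0,0,0,0,0,1,1,0,1,0,0,1,0,0,0,0,0,0,0,0,0,0,0,0,0,1,0,0,0,0,0,0]
Step 6: insert adb at [14, 15, 17, 20, 34] -> counters=[0,0,0,0,0,0,0,0,0,0,0,0,0,0,2,2,0,2,0,0,2,0,0,0,0,0,0,0,0,0,0,0,0,0,2,0,0,0,0,0,0]
Step 7: insert lnn at [4, 10, 23, 28, 33] -> counters=[0,0,0,0,1,0,0,0,0,0,1,0,0,0,2,2,0,2,0,0,2,0,0,1,0,0,0,0,1,0,0,0,0,1,2,0,0,0,0,0,0]
Step 8: insert adb at [14, 15, 17, 20, 34] -> counters=[0,0,0,0,1,0,0,0,0,0,1,0,0,0,3,3,0,3,0,0,3,0,0,1,0,0,0,0,1,0,0,0,0,1,3,0,0,0,0,0,0]
Step 9: insert adb at [14, 15, 17, 20, 34] -> counters=[0,0,0,0,1,0,0,0,0,0,1,0,0,0,4,4,0,4,0,0,4,0,0,1,0,0,0,0,1,0,0,0,0,1,4,0,0,0,0,0,0]
Step 10: insert adb at [14, 15, 17, 20, 34] -> counters=[0,0,0,0,1,0,0,0,0,0,1,0,0,0,5,5,0,5,0,0,5,0,0,1,0,0,0,0,1,0,0,0,0,1,5,0,0,0,0,0,0]
Step 11: insert adb at [14, 15, 17, 20, 34] -> counters=[0,0,0,0,1,0,0,0,0,0,1,0,0,0,6,6,0,6,0,0,6,0,0,1,0,0,0,0,1,0,0,0,0,1,6,0,0,0,0,0,0]
Step 12: delete adb at [14, 15, 17, 20, 34] -> counters=[0,0,0,0,1,0,0,0,0,0,1,0,0,0,5,5,0,5,0,0,5,0,0,1,0,0,0,0,1,0,0,0,0,1,5,0,0,0,0,0,0]
Step 13: delete adb at [14, 15, 17, 20, 34] -> counters=[0,0,0,0,1,0,0,0,0,0,1,0,0,0,4,4,0,4,0,0,4,0,0,1,0,0,0,0,1,0,0,0,0,1,4,0,0,0,0,0,0]
Step 14: insert gl at [4, 13, 16, 23, 26] -> counters=[0,0,0,0,2,0,0,0,0,0,1,0,0,1,4,4,1,4,0,0,4,0,0,2,0,0,1,0,1,0,0,0,0,1,4,0,0,0,0,0,0]
Step 15: insert adb at [14, 15, 17, 20, 34] -> counters=[0,0,0,0,2,0,0,0,0,0,1,0,0,1,5,5,1,5,0,0,5,0,0,2,0,0,1,0,1,0,0,0,0,1,5,0,0,0,0,0,0]
Step 16: insert adb at [14, 15, 17, 20, 34] -> counters=[0,0,0,0,2,0,0,0,0,0,1,0,0,1,6,6,1,6,0,0,6,0,0,2,0,0,1,0,1,0,0,0,0,1,6,0,0,0,0,0,0]
Final counters=[0,0,0,0,2,0,0,0,0,0,1,0,0,1,6,6,1,6,0,0,6,0,0,2,0,0,1,0,1,0,0,0,0,1,6,0,0,0,0,0,0] -> 13 nonzero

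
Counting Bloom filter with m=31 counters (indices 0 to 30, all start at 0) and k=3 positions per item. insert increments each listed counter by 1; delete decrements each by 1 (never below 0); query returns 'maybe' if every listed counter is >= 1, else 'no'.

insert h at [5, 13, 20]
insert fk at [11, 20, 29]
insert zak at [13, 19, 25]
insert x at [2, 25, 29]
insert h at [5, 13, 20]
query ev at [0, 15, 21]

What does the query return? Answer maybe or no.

Answer: no

Derivation:
Step 1: insert h at [5, 13, 20] -> counters=[0,0,0,0,0,1,0,0,0,0,0,0,0,1,0,0,0,0,0,0,1,0,0,0,0,0,0,0,0,0,0]
Step 2: insert fk at [11, 20, 29] -> counters=[0,0,0,0,0,1,0,0,0,0,0,1,0,1,0,0,0,0,0,0,2,0,0,0,0,0,0,0,0,1,0]
Step 3: insert zak at [13, 19, 25] -> counters=[0,0,0,0,0,1,0,0,0,0,0,1,0,2,0,0,0,0,0,1,2,0,0,0,0,1,0,0,0,1,0]
Step 4: insert x at [2, 25, 29] -> counters=[0,0,1,0,0,1,0,0,0,0,0,1,0,2,0,0,0,0,0,1,2,0,0,0,0,2,0,0,0,2,0]
Step 5: insert h at [5, 13, 20] -> counters=[0,0,1,0,0,2,0,0,0,0,0,1,0,3,0,0,0,0,0,1,3,0,0,0,0,2,0,0,0,2,0]
Query ev: check counters[0]=0 counters[15]=0 counters[21]=0 -> no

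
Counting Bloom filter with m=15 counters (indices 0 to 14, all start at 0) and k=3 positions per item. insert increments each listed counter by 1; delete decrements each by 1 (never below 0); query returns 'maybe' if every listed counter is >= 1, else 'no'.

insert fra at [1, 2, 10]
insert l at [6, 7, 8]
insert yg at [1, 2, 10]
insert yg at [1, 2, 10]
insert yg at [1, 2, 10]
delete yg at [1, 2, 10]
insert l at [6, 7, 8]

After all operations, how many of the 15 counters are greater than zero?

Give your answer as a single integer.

Answer: 6

Derivation:
Step 1: insert fra at [1, 2, 10] -> counters=[0,1,1,0,0,0,0,0,0,0,1,0,0,0,0]
Step 2: insert l at [6, 7, 8] -> counters=[0,1,1,0,0,0,1,1,1,0,1,0,0,0,0]
Step 3: insert yg at [1, 2, 10] -> counters=[0,2,2,0,0,0,1,1,1,0,2,0,0,0,0]
Step 4: insert yg at [1, 2, 10] -> counters=[0,3,3,0,0,0,1,1,1,0,3,0,0,0,0]
Step 5: insert yg at [1, 2, 10] -> counters=[0,4,4,0,0,0,1,1,1,0,4,0,0,0,0]
Step 6: delete yg at [1, 2, 10] -> counters=[0,3,3,0,0,0,1,1,1,0,3,0,0,0,0]
Step 7: insert l at [6, 7, 8] -> counters=[0,3,3,0,0,0,2,2,2,0,3,0,0,0,0]
Final counters=[0,3,3,0,0,0,2,2,2,0,3,0,0,0,0] -> 6 nonzero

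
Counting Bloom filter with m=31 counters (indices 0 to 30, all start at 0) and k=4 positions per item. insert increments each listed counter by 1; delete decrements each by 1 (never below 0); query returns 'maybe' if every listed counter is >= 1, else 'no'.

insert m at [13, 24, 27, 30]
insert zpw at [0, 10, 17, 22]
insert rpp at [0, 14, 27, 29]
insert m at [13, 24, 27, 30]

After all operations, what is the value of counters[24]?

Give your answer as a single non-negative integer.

Answer: 2

Derivation:
Step 1: insert m at [13, 24, 27, 30] -> counters=[0,0,0,0,0,0,0,0,0,0,0,0,0,1,0,0,0,0,0,0,0,0,0,0,1,0,0,1,0,0,1]
Step 2: insert zpw at [0, 10, 17, 22] -> counters=[1,0,0,0,0,0,0,0,0,0,1,0,0,1,0,0,0,1,0,0,0,0,1,0,1,0,0,1,0,0,1]
Step 3: insert rpp at [0, 14, 27, 29] -> counters=[2,0,0,0,0,0,0,0,0,0,1,0,0,1,1,0,0,1,0,0,0,0,1,0,1,0,0,2,0,1,1]
Step 4: insert m at [13, 24, 27, 30] -> counters=[2,0,0,0,0,0,0,0,0,0,1,0,0,2,1,0,0,1,0,0,0,0,1,0,2,0,0,3,0,1,2]
Final counters=[2,0,0,0,0,0,0,0,0,0,1,0,0,2,1,0,0,1,0,0,0,0,1,0,2,0,0,3,0,1,2] -> counters[24]=2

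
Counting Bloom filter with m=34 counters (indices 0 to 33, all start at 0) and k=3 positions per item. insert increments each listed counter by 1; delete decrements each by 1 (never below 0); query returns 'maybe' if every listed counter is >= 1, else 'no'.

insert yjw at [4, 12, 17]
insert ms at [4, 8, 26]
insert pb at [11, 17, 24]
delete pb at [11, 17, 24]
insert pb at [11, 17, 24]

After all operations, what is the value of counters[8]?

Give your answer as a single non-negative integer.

Answer: 1

Derivation:
Step 1: insert yjw at [4, 12, 17] -> counters=[0,0,0,0,1,0,0,0,0,0,0,0,1,0,0,0,0,1,0,0,0,0,0,0,0,0,0,0,0,0,0,0,0,0]
Step 2: insert ms at [4, 8, 26] -> counters=[0,0,0,0,2,0,0,0,1,0,0,0,1,0,0,0,0,1,0,0,0,0,0,0,0,0,1,0,0,0,0,0,0,0]
Step 3: insert pb at [11, 17, 24] -> counters=[0,0,0,0,2,0,0,0,1,0,0,1,1,0,0,0,0,2,0,0,0,0,0,0,1,0,1,0,0,0,0,0,0,0]
Step 4: delete pb at [11, 17, 24] -> counters=[0,0,0,0,2,0,0,0,1,0,0,0,1,0,0,0,0,1,0,0,0,0,0,0,0,0,1,0,0,0,0,0,0,0]
Step 5: insert pb at [11, 17, 24] -> counters=[0,0,0,0,2,0,0,0,1,0,0,1,1,0,0,0,0,2,0,0,0,0,0,0,1,0,1,0,0,0,0,0,0,0]
Final counters=[0,0,0,0,2,0,0,0,1,0,0,1,1,0,0,0,0,2,0,0,0,0,0,0,1,0,1,0,0,0,0,0,0,0] -> counters[8]=1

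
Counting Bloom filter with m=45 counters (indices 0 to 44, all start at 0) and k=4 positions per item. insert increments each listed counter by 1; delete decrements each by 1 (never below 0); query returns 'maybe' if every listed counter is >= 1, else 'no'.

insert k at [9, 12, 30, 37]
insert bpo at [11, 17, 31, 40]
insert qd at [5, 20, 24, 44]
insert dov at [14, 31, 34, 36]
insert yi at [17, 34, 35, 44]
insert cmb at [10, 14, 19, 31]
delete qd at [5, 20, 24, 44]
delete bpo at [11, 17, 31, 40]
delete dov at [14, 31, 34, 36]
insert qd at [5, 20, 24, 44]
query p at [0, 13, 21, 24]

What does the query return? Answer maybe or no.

Step 1: insert k at [9, 12, 30, 37] -> counters=[0,0,0,0,0,0,0,0,0,1,0,0,1,0,0,0,0,0,0,0,0,0,0,0,0,0,0,0,0,0,1,0,0,0,0,0,0,1,0,0,0,0,0,0,0]
Step 2: insert bpo at [11, 17, 31, 40] -> counters=[0,0,0,0,0,0,0,0,0,1,0,1,1,0,0,0,0,1,0,0,0,0,0,0,0,0,0,0,0,0,1,1,0,0,0,0,0,1,0,0,1,0,0,0,0]
Step 3: insert qd at [5, 20, 24, 44] -> counters=[0,0,0,0,0,1,0,0,0,1,0,1,1,0,0,0,0,1,0,0,1,0,0,0,1,0,0,0,0,0,1,1,0,0,0,0,0,1,0,0,1,0,0,0,1]
Step 4: insert dov at [14, 31, 34, 36] -> counters=[0,0,0,0,0,1,0,0,0,1,0,1,1,0,1,0,0,1,0,0,1,0,0,0,1,0,0,0,0,0,1,2,0,0,1,0,1,1,0,0,1,0,0,0,1]
Step 5: insert yi at [17, 34, 35, 44] -> counters=[0,0,0,0,0,1,0,0,0,1,0,1,1,0,1,0,0,2,0,0,1,0,0,0,1,0,0,0,0,0,1,2,0,0,2,1,1,1,0,0,1,0,0,0,2]
Step 6: insert cmb at [10, 14, 19, 31] -> counters=[0,0,0,0,0,1,0,0,0,1,1,1,1,0,2,0,0,2,0,1,1,0,0,0,1,0,0,0,0,0,1,3,0,0,2,1,1,1,0,0,1,0,0,0,2]
Step 7: delete qd at [5, 20, 24, 44] -> counters=[0,0,0,0,0,0,0,0,0,1,1,1,1,0,2,0,0,2,0,1,0,0,0,0,0,0,0,0,0,0,1,3,0,0,2,1,1,1,0,0,1,0,0,0,1]
Step 8: delete bpo at [11, 17, 31, 40] -> counters=[0,0,0,0,0,0,0,0,0,1,1,0,1,0,2,0,0,1,0,1,0,0,0,0,0,0,0,0,0,0,1,2,0,0,2,1,1,1,0,0,0,0,0,0,1]
Step 9: delete dov at [14, 31, 34, 36] -> counters=[0,0,0,0,0,0,0,0,0,1,1,0,1,0,1,0,0,1,0,1,0,0,0,0,0,0,0,0,0,0,1,1,0,0,1,1,0,1,0,0,0,0,0,0,1]
Step 10: insert qd at [5, 20, 24, 44] -> counters=[0,0,0,0,0,1,0,0,0,1,1,0,1,0,1,0,0,1,0,1,1,0,0,0,1,0,0,0,0,0,1,1,0,0,1,1,0,1,0,0,0,0,0,0,2]
Query p: check counters[0]=0 counters[13]=0 counters[21]=0 counters[24]=1 -> no

Answer: no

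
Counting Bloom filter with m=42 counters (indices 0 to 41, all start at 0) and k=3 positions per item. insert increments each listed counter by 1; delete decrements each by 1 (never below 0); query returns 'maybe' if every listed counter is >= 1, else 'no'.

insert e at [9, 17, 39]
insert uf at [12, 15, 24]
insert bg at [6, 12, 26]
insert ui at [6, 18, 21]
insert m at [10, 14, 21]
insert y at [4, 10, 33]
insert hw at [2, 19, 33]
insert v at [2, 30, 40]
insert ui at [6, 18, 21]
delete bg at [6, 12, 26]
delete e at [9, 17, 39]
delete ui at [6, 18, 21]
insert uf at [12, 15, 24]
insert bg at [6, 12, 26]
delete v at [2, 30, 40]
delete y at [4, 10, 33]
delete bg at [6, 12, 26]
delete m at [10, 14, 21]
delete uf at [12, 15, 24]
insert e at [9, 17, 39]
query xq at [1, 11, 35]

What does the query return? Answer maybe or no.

Step 1: insert e at [9, 17, 39] -> counters=[0,0,0,0,0,0,0,0,0,1,0,0,0,0,0,0,0,1,0,0,0,0,0,0,0,0,0,0,0,0,0,0,0,0,0,0,0,0,0,1,0,0]
Step 2: insert uf at [12, 15, 24] -> counters=[0,0,0,0,0,0,0,0,0,1,0,0,1,0,0,1,0,1,0,0,0,0,0,0,1,0,0,0,0,0,0,0,0,0,0,0,0,0,0,1,0,0]
Step 3: insert bg at [6, 12, 26] -> counters=[0,0,0,0,0,0,1,0,0,1,0,0,2,0,0,1,0,1,0,0,0,0,0,0,1,0,1,0,0,0,0,0,0,0,0,0,0,0,0,1,0,0]
Step 4: insert ui at [6, 18, 21] -> counters=[0,0,0,0,0,0,2,0,0,1,0,0,2,0,0,1,0,1,1,0,0,1,0,0,1,0,1,0,0,0,0,0,0,0,0,0,0,0,0,1,0,0]
Step 5: insert m at [10, 14, 21] -> counters=[0,0,0,0,0,0,2,0,0,1,1,0,2,0,1,1,0,1,1,0,0,2,0,0,1,0,1,0,0,0,0,0,0,0,0,0,0,0,0,1,0,0]
Step 6: insert y at [4, 10, 33] -> counters=[0,0,0,0,1,0,2,0,0,1,2,0,2,0,1,1,0,1,1,0,0,2,0,0,1,0,1,0,0,0,0,0,0,1,0,0,0,0,0,1,0,0]
Step 7: insert hw at [2, 19, 33] -> counters=[0,0,1,0,1,0,2,0,0,1,2,0,2,0,1,1,0,1,1,1,0,2,0,0,1,0,1,0,0,0,0,0,0,2,0,0,0,0,0,1,0,0]
Step 8: insert v at [2, 30, 40] -> counters=[0,0,2,0,1,0,2,0,0,1,2,0,2,0,1,1,0,1,1,1,0,2,0,0,1,0,1,0,0,0,1,0,0,2,0,0,0,0,0,1,1,0]
Step 9: insert ui at [6, 18, 21] -> counters=[0,0,2,0,1,0,3,0,0,1,2,0,2,0,1,1,0,1,2,1,0,3,0,0,1,0,1,0,0,0,1,0,0,2,0,0,0,0,0,1,1,0]
Step 10: delete bg at [6, 12, 26] -> counters=[0,0,2,0,1,0,2,0,0,1,2,0,1,0,1,1,0,1,2,1,0,3,0,0,1,0,0,0,0,0,1,0,0,2,0,0,0,0,0,1,1,0]
Step 11: delete e at [9, 17, 39] -> counters=[0,0,2,0,1,0,2,0,0,0,2,0,1,0,1,1,0,0,2,1,0,3,0,0,1,0,0,0,0,0,1,0,0,2,0,0,0,0,0,0,1,0]
Step 12: delete ui at [6, 18, 21] -> counters=[0,0,2,0,1,0,1,0,0,0,2,0,1,0,1,1,0,0,1,1,0,2,0,0,1,0,0,0,0,0,1,0,0,2,0,0,0,0,0,0,1,0]
Step 13: insert uf at [12, 15, 24] -> counters=[0,0,2,0,1,0,1,0,0,0,2,0,2,0,1,2,0,0,1,1,0,2,0,0,2,0,0,0,0,0,1,0,0,2,0,0,0,0,0,0,1,0]
Step 14: insert bg at [6, 12, 26] -> counters=[0,0,2,0,1,0,2,0,0,0,2,0,3,0,1,2,0,0,1,1,0,2,0,0,2,0,1,0,0,0,1,0,0,2,0,0,0,0,0,0,1,0]
Step 15: delete v at [2, 30, 40] -> counters=[0,0,1,0,1,0,2,0,0,0,2,0,3,0,1,2,0,0,1,1,0,2,0,0,2,0,1,0,0,0,0,0,0,2,0,0,0,0,0,0,0,0]
Step 16: delete y at [4, 10, 33] -> counters=[0,0,1,0,0,0,2,0,0,0,1,0,3,0,1,2,0,0,1,1,0,2,0,0,2,0,1,0,0,0,0,0,0,1,0,0,0,0,0,0,0,0]
Step 17: delete bg at [6, 12, 26] -> counters=[0,0,1,0,0,0,1,0,0,0,1,0,2,0,1,2,0,0,1,1,0,2,0,0,2,0,0,0,0,0,0,0,0,1,0,0,0,0,0,0,0,0]
Step 18: delete m at [10, 14, 21] -> counters=[0,0,1,0,0,0,1,0,0,0,0,0,2,0,0,2,0,0,1,1,0,1,0,0,2,0,0,0,0,0,0,0,0,1,0,0,0,0,0,0,0,0]
Step 19: delete uf at [12, 15, 24] -> counters=[0,0,1,0,0,0,1,0,0,0,0,0,1,0,0,1,0,0,1,1,0,1,0,0,1,0,0,0,0,0,0,0,0,1,0,0,0,0,0,0,0,0]
Step 20: insert e at [9, 17, 39] -> counters=[0,0,1,0,0,0,1,0,0,1,0,0,1,0,0,1,0,1,1,1,0,1,0,0,1,0,0,0,0,0,0,0,0,1,0,0,0,0,0,1,0,0]
Query xq: check counters[1]=0 counters[11]=0 counters[35]=0 -> no

Answer: no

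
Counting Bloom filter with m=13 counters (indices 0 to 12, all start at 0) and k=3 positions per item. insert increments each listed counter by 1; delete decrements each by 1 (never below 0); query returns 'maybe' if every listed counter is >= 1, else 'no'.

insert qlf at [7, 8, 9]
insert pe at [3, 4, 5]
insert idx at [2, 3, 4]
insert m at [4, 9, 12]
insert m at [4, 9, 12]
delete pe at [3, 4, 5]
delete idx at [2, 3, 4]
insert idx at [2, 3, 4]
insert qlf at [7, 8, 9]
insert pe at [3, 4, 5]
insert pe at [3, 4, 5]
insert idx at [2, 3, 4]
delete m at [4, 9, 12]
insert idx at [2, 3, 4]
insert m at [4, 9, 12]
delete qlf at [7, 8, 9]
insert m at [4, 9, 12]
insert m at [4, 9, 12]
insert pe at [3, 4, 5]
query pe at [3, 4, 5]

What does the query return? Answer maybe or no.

Step 1: insert qlf at [7, 8, 9] -> counters=[0,0,0,0,0,0,0,1,1,1,0,0,0]
Step 2: insert pe at [3, 4, 5] -> counters=[0,0,0,1,1,1,0,1,1,1,0,0,0]
Step 3: insert idx at [2, 3, 4] -> counters=[0,0,1,2,2,1,0,1,1,1,0,0,0]
Step 4: insert m at [4, 9, 12] -> counters=[0,0,1,2,3,1,0,1,1,2,0,0,1]
Step 5: insert m at [4, 9, 12] -> counters=[0,0,1,2,4,1,0,1,1,3,0,0,2]
Step 6: delete pe at [3, 4, 5] -> counters=[0,0,1,1,3,0,0,1,1,3,0,0,2]
Step 7: delete idx at [2, 3, 4] -> counters=[0,0,0,0,2,0,0,1,1,3,0,0,2]
Step 8: insert idx at [2, 3, 4] -> counters=[0,0,1,1,3,0,0,1,1,3,0,0,2]
Step 9: insert qlf at [7, 8, 9] -> counters=[0,0,1,1,3,0,0,2,2,4,0,0,2]
Step 10: insert pe at [3, 4, 5] -> counters=[0,0,1,2,4,1,0,2,2,4,0,0,2]
Step 11: insert pe at [3, 4, 5] -> counters=[0,0,1,3,5,2,0,2,2,4,0,0,2]
Step 12: insert idx at [2, 3, 4] -> counters=[0,0,2,4,6,2,0,2,2,4,0,0,2]
Step 13: delete m at [4, 9, 12] -> counters=[0,0,2,4,5,2,0,2,2,3,0,0,1]
Step 14: insert idx at [2, 3, 4] -> counters=[0,0,3,5,6,2,0,2,2,3,0,0,1]
Step 15: insert m at [4, 9, 12] -> counters=[0,0,3,5,7,2,0,2,2,4,0,0,2]
Step 16: delete qlf at [7, 8, 9] -> counters=[0,0,3,5,7,2,0,1,1,3,0,0,2]
Step 17: insert m at [4, 9, 12] -> counters=[0,0,3,5,8,2,0,1,1,4,0,0,3]
Step 18: insert m at [4, 9, 12] -> counters=[0,0,3,5,9,2,0,1,1,5,0,0,4]
Step 19: insert pe at [3, 4, 5] -> counters=[0,0,3,6,10,3,0,1,1,5,0,0,4]
Query pe: check counters[3]=6 counters[4]=10 counters[5]=3 -> maybe

Answer: maybe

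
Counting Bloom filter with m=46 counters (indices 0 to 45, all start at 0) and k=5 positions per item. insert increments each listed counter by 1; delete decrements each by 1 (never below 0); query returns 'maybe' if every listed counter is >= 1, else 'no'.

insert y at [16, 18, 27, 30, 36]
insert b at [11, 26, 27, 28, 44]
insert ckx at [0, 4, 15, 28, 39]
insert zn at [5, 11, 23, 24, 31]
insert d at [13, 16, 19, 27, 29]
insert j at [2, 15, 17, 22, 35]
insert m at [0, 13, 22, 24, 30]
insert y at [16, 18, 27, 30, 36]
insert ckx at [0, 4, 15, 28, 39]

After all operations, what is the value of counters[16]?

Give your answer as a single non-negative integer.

Answer: 3

Derivation:
Step 1: insert y at [16, 18, 27, 30, 36] -> counters=[0,0,0,0,0,0,0,0,0,0,0,0,0,0,0,0,1,0,1,0,0,0,0,0,0,0,0,1,0,0,1,0,0,0,0,0,1,0,0,0,0,0,0,0,0,0]
Step 2: insert b at [11, 26, 27, 28, 44] -> counters=[0,0,0,0,0,0,0,0,0,0,0,1,0,0,0,0,1,0,1,0,0,0,0,0,0,0,1,2,1,0,1,0,0,0,0,0,1,0,0,0,0,0,0,0,1,0]
Step 3: insert ckx at [0, 4, 15, 28, 39] -> counters=[1,0,0,0,1,0,0,0,0,0,0,1,0,0,0,1,1,0,1,0,0,0,0,0,0,0,1,2,2,0,1,0,0,0,0,0,1,0,0,1,0,0,0,0,1,0]
Step 4: insert zn at [5, 11, 23, 24, 31] -> counters=[1,0,0,0,1,1,0,0,0,0,0,2,0,0,0,1,1,0,1,0,0,0,0,1,1,0,1,2,2,0,1,1,0,0,0,0,1,0,0,1,0,0,0,0,1,0]
Step 5: insert d at [13, 16, 19, 27, 29] -> counters=[1,0,0,0,1,1,0,0,0,0,0,2,0,1,0,1,2,0,1,1,0,0,0,1,1,0,1,3,2,1,1,1,0,0,0,0,1,0,0,1,0,0,0,0,1,0]
Step 6: insert j at [2, 15, 17, 22, 35] -> counters=[1,0,1,0,1,1,0,0,0,0,0,2,0,1,0,2,2,1,1,1,0,0,1,1,1,0,1,3,2,1,1,1,0,0,0,1,1,0,0,1,0,0,0,0,1,0]
Step 7: insert m at [0, 13, 22, 24, 30] -> counters=[2,0,1,0,1,1,0,0,0,0,0,2,0,2,0,2,2,1,1,1,0,0,2,1,2,0,1,3,2,1,2,1,0,0,0,1,1,0,0,1,0,0,0,0,1,0]
Step 8: insert y at [16, 18, 27, 30, 36] -> counters=[2,0,1,0,1,1,0,0,0,0,0,2,0,2,0,2,3,1,2,1,0,0,2,1,2,0,1,4,2,1,3,1,0,0,0,1,2,0,0,1,0,0,0,0,1,0]
Step 9: insert ckx at [0, 4, 15, 28, 39] -> counters=[3,0,1,0,2,1,0,0,0,0,0,2,0,2,0,3,3,1,2,1,0,0,2,1,2,0,1,4,3,1,3,1,0,0,0,1,2,0,0,2,0,0,0,0,1,0]
Final counters=[3,0,1,0,2,1,0,0,0,0,0,2,0,2,0,3,3,1,2,1,0,0,2,1,2,0,1,4,3,1,3,1,0,0,0,1,2,0,0,2,0,0,0,0,1,0] -> counters[16]=3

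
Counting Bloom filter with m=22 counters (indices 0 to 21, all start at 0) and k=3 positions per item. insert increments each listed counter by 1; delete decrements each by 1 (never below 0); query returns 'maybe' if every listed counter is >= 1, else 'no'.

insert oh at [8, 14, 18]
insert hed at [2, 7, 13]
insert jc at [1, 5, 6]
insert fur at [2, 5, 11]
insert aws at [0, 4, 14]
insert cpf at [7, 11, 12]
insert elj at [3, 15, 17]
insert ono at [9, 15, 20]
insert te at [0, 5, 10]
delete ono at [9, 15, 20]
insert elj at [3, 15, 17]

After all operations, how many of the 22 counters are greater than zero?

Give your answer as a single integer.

Answer: 17

Derivation:
Step 1: insert oh at [8, 14, 18] -> counters=[0,0,0,0,0,0,0,0,1,0,0,0,0,0,1,0,0,0,1,0,0,0]
Step 2: insert hed at [2, 7, 13] -> counters=[0,0,1,0,0,0,0,1,1,0,0,0,0,1,1,0,0,0,1,0,0,0]
Step 3: insert jc at [1, 5, 6] -> counters=[0,1,1,0,0,1,1,1,1,0,0,0,0,1,1,0,0,0,1,0,0,0]
Step 4: insert fur at [2, 5, 11] -> counters=[0,1,2,0,0,2,1,1,1,0,0,1,0,1,1,0,0,0,1,0,0,0]
Step 5: insert aws at [0, 4, 14] -> counters=[1,1,2,0,1,2,1,1,1,0,0,1,0,1,2,0,0,0,1,0,0,0]
Step 6: insert cpf at [7, 11, 12] -> counters=[1,1,2,0,1,2,1,2,1,0,0,2,1,1,2,0,0,0,1,0,0,0]
Step 7: insert elj at [3, 15, 17] -> counters=[1,1,2,1,1,2,1,2,1,0,0,2,1,1,2,1,0,1,1,0,0,0]
Step 8: insert ono at [9, 15, 20] -> counters=[1,1,2,1,1,2,1,2,1,1,0,2,1,1,2,2,0,1,1,0,1,0]
Step 9: insert te at [0, 5, 10] -> counters=[2,1,2,1,1,3,1,2,1,1,1,2,1,1,2,2,0,1,1,0,1,0]
Step 10: delete ono at [9, 15, 20] -> counters=[2,1,2,1,1,3,1,2,1,0,1,2,1,1,2,1,0,1,1,0,0,0]
Step 11: insert elj at [3, 15, 17] -> counters=[2,1,2,2,1,3,1,2,1,0,1,2,1,1,2,2,0,2,1,0,0,0]
Final counters=[2,1,2,2,1,3,1,2,1,0,1,2,1,1,2,2,0,2,1,0,0,0] -> 17 nonzero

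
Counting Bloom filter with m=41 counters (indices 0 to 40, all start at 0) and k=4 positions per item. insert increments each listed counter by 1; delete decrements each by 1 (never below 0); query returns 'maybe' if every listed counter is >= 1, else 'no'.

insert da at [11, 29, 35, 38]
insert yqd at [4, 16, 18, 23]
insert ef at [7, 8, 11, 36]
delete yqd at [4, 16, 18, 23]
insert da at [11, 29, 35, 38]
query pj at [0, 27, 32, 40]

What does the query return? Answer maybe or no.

Answer: no

Derivation:
Step 1: insert da at [11, 29, 35, 38] -> counters=[0,0,0,0,0,0,0,0,0,0,0,1,0,0,0,0,0,0,0,0,0,0,0,0,0,0,0,0,0,1,0,0,0,0,0,1,0,0,1,0,0]
Step 2: insert yqd at [4, 16, 18, 23] -> counters=[0,0,0,0,1,0,0,0,0,0,0,1,0,0,0,0,1,0,1,0,0,0,0,1,0,0,0,0,0,1,0,0,0,0,0,1,0,0,1,0,0]
Step 3: insert ef at [7, 8, 11, 36] -> counters=[0,0,0,0,1,0,0,1,1,0,0,2,0,0,0,0,1,0,1,0,0,0,0,1,0,0,0,0,0,1,0,0,0,0,0,1,1,0,1,0,0]
Step 4: delete yqd at [4, 16, 18, 23] -> counters=[0,0,0,0,0,0,0,1,1,0,0,2,0,0,0,0,0,0,0,0,0,0,0,0,0,0,0,0,0,1,0,0,0,0,0,1,1,0,1,0,0]
Step 5: insert da at [11, 29, 35, 38] -> counters=[0,0,0,0,0,0,0,1,1,0,0,3,0,0,0,0,0,0,0,0,0,0,0,0,0,0,0,0,0,2,0,0,0,0,0,2,1,0,2,0,0]
Query pj: check counters[0]=0 counters[27]=0 counters[32]=0 counters[40]=0 -> no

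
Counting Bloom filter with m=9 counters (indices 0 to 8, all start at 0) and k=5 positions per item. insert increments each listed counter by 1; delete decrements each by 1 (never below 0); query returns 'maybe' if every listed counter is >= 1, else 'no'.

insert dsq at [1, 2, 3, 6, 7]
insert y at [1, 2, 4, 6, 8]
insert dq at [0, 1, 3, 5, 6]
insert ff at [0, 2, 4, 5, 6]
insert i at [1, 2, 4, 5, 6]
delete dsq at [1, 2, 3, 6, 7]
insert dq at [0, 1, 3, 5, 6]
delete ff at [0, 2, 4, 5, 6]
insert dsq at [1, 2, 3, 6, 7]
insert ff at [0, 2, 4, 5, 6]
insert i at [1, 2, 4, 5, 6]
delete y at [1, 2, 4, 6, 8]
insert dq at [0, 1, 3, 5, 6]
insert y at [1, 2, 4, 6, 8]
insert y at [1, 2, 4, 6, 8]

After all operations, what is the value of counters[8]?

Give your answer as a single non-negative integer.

Answer: 2

Derivation:
Step 1: insert dsq at [1, 2, 3, 6, 7] -> counters=[0,1,1,1,0,0,1,1,0]
Step 2: insert y at [1, 2, 4, 6, 8] -> counters=[0,2,2,1,1,0,2,1,1]
Step 3: insert dq at [0, 1, 3, 5, 6] -> counters=[1,3,2,2,1,1,3,1,1]
Step 4: insert ff at [0, 2, 4, 5, 6] -> counters=[2,3,3,2,2,2,4,1,1]
Step 5: insert i at [1, 2, 4, 5, 6] -> counters=[2,4,4,2,3,3,5,1,1]
Step 6: delete dsq at [1, 2, 3, 6, 7] -> counters=[2,3,3,1,3,3,4,0,1]
Step 7: insert dq at [0, 1, 3, 5, 6] -> counters=[3,4,3,2,3,4,5,0,1]
Step 8: delete ff at [0, 2, 4, 5, 6] -> counters=[2,4,2,2,2,3,4,0,1]
Step 9: insert dsq at [1, 2, 3, 6, 7] -> counters=[2,5,3,3,2,3,5,1,1]
Step 10: insert ff at [0, 2, 4, 5, 6] -> counters=[3,5,4,3,3,4,6,1,1]
Step 11: insert i at [1, 2, 4, 5, 6] -> counters=[3,6,5,3,4,5,7,1,1]
Step 12: delete y at [1, 2, 4, 6, 8] -> counters=[3,5,4,3,3,5,6,1,0]
Step 13: insert dq at [0, 1, 3, 5, 6] -> counters=[4,6,4,4,3,6,7,1,0]
Step 14: insert y at [1, 2, 4, 6, 8] -> counters=[4,7,5,4,4,6,8,1,1]
Step 15: insert y at [1, 2, 4, 6, 8] -> counters=[4,8,6,4,5,6,9,1,2]
Final counters=[4,8,6,4,5,6,9,1,2] -> counters[8]=2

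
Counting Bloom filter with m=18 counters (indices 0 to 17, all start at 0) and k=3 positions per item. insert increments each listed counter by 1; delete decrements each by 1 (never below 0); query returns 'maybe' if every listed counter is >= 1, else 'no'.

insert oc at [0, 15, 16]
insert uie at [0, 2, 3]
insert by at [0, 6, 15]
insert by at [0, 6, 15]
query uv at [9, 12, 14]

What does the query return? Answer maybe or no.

Step 1: insert oc at [0, 15, 16] -> counters=[1,0,0,0,0,0,0,0,0,0,0,0,0,0,0,1,1,0]
Step 2: insert uie at [0, 2, 3] -> counters=[2,0,1,1,0,0,0,0,0,0,0,0,0,0,0,1,1,0]
Step 3: insert by at [0, 6, 15] -> counters=[3,0,1,1,0,0,1,0,0,0,0,0,0,0,0,2,1,0]
Step 4: insert by at [0, 6, 15] -> counters=[4,0,1,1,0,0,2,0,0,0,0,0,0,0,0,3,1,0]
Query uv: check counters[9]=0 counters[12]=0 counters[14]=0 -> no

Answer: no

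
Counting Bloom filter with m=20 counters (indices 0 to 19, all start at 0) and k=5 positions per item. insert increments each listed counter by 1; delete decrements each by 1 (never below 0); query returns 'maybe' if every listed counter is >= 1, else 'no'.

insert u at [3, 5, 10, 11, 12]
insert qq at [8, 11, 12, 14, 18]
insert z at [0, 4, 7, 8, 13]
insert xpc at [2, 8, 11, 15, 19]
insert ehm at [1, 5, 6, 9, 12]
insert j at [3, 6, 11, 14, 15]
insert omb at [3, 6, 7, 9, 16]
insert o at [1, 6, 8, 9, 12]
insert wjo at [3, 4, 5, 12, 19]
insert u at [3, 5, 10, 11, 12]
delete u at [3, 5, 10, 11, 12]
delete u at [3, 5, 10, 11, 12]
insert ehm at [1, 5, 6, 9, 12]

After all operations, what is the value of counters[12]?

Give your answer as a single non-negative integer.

Step 1: insert u at [3, 5, 10, 11, 12] -> counters=[0,0,0,1,0,1,0,0,0,0,1,1,1,0,0,0,0,0,0,0]
Step 2: insert qq at [8, 11, 12, 14, 18] -> counters=[0,0,0,1,0,1,0,0,1,0,1,2,2,0,1,0,0,0,1,0]
Step 3: insert z at [0, 4, 7, 8, 13] -> counters=[1,0,0,1,1,1,0,1,2,0,1,2,2,1,1,0,0,0,1,0]
Step 4: insert xpc at [2, 8, 11, 15, 19] -> counters=[1,0,1,1,1,1,0,1,3,0,1,3,2,1,1,1,0,0,1,1]
Step 5: insert ehm at [1, 5, 6, 9, 12] -> counters=[1,1,1,1,1,2,1,1,3,1,1,3,3,1,1,1,0,0,1,1]
Step 6: insert j at [3, 6, 11, 14, 15] -> counters=[1,1,1,2,1,2,2,1,3,1,1,4,3,1,2,2,0,0,1,1]
Step 7: insert omb at [3, 6, 7, 9, 16] -> counters=[1,1,1,3,1,2,3,2,3,2,1,4,3,1,2,2,1,0,1,1]
Step 8: insert o at [1, 6, 8, 9, 12] -> counters=[1,2,1,3,1,2,4,2,4,3,1,4,4,1,2,2,1,0,1,1]
Step 9: insert wjo at [3, 4, 5, 12, 19] -> counters=[1,2,1,4,2,3,4,2,4,3,1,4,5,1,2,2,1,0,1,2]
Step 10: insert u at [3, 5, 10, 11, 12] -> counters=[1,2,1,5,2,4,4,2,4,3,2,5,6,1,2,2,1,0,1,2]
Step 11: delete u at [3, 5, 10, 11, 12] -> counters=[1,2,1,4,2,3,4,2,4,3,1,4,5,1,2,2,1,0,1,2]
Step 12: delete u at [3, 5, 10, 11, 12] -> counters=[1,2,1,3,2,2,4,2,4,3,0,3,4,1,2,2,1,0,1,2]
Step 13: insert ehm at [1, 5, 6, 9, 12] -> counters=[1,3,1,3,2,3,5,2,4,4,0,3,5,1,2,2,1,0,1,2]
Final counters=[1,3,1,3,2,3,5,2,4,4,0,3,5,1,2,2,1,0,1,2] -> counters[12]=5

Answer: 5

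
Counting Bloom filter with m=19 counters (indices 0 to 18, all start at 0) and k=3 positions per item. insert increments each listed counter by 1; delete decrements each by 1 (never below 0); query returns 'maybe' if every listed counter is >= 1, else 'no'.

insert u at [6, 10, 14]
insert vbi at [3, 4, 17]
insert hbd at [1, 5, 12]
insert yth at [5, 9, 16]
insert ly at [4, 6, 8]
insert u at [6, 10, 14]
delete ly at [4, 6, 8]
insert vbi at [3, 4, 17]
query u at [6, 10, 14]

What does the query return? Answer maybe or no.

Answer: maybe

Derivation:
Step 1: insert u at [6, 10, 14] -> counters=[0,0,0,0,0,0,1,0,0,0,1,0,0,0,1,0,0,0,0]
Step 2: insert vbi at [3, 4, 17] -> counters=[0,0,0,1,1,0,1,0,0,0,1,0,0,0,1,0,0,1,0]
Step 3: insert hbd at [1, 5, 12] -> counters=[0,1,0,1,1,1,1,0,0,0,1,0,1,0,1,0,0,1,0]
Step 4: insert yth at [5, 9, 16] -> counters=[0,1,0,1,1,2,1,0,0,1,1,0,1,0,1,0,1,1,0]
Step 5: insert ly at [4, 6, 8] -> counters=[0,1,0,1,2,2,2,0,1,1,1,0,1,0,1,0,1,1,0]
Step 6: insert u at [6, 10, 14] -> counters=[0,1,0,1,2,2,3,0,1,1,2,0,1,0,2,0,1,1,0]
Step 7: delete ly at [4, 6, 8] -> counters=[0,1,0,1,1,2,2,0,0,1,2,0,1,0,2,0,1,1,0]
Step 8: insert vbi at [3, 4, 17] -> counters=[0,1,0,2,2,2,2,0,0,1,2,0,1,0,2,0,1,2,0]
Query u: check counters[6]=2 counters[10]=2 counters[14]=2 -> maybe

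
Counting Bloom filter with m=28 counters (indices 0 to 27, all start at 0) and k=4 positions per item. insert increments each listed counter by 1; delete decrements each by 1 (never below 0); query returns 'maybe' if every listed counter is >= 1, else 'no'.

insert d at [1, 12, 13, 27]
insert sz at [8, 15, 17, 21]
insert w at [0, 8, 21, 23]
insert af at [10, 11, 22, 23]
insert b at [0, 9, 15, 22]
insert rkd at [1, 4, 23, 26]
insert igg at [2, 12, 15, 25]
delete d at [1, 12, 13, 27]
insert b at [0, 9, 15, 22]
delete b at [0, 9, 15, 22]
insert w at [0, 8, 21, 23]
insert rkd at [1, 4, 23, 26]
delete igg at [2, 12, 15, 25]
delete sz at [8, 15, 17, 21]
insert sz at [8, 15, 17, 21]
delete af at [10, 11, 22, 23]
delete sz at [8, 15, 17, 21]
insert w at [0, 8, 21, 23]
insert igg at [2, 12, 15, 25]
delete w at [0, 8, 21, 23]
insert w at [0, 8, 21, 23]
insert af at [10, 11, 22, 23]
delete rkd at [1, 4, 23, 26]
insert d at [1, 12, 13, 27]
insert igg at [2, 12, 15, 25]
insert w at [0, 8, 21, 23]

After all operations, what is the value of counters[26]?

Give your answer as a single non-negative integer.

Step 1: insert d at [1, 12, 13, 27] -> counters=[0,1,0,0,0,0,0,0,0,0,0,0,1,1,0,0,0,0,0,0,0,0,0,0,0,0,0,1]
Step 2: insert sz at [8, 15, 17, 21] -> counters=[0,1,0,0,0,0,0,0,1,0,0,0,1,1,0,1,0,1,0,0,0,1,0,0,0,0,0,1]
Step 3: insert w at [0, 8, 21, 23] -> counters=[1,1,0,0,0,0,0,0,2,0,0,0,1,1,0,1,0,1,0,0,0,2,0,1,0,0,0,1]
Step 4: insert af at [10, 11, 22, 23] -> counters=[1,1,0,0,0,0,0,0,2,0,1,1,1,1,0,1,0,1,0,0,0,2,1,2,0,0,0,1]
Step 5: insert b at [0, 9, 15, 22] -> counters=[2,1,0,0,0,0,0,0,2,1,1,1,1,1,0,2,0,1,0,0,0,2,2,2,0,0,0,1]
Step 6: insert rkd at [1, 4, 23, 26] -> counters=[2,2,0,0,1,0,0,0,2,1,1,1,1,1,0,2,0,1,0,0,0,2,2,3,0,0,1,1]
Step 7: insert igg at [2, 12, 15, 25] -> counters=[2,2,1,0,1,0,0,0,2,1,1,1,2,1,0,3,0,1,0,0,0,2,2,3,0,1,1,1]
Step 8: delete d at [1, 12, 13, 27] -> counters=[2,1,1,0,1,0,0,0,2,1,1,1,1,0,0,3,0,1,0,0,0,2,2,3,0,1,1,0]
Step 9: insert b at [0, 9, 15, 22] -> counters=[3,1,1,0,1,0,0,0,2,2,1,1,1,0,0,4,0,1,0,0,0,2,3,3,0,1,1,0]
Step 10: delete b at [0, 9, 15, 22] -> counters=[2,1,1,0,1,0,0,0,2,1,1,1,1,0,0,3,0,1,0,0,0,2,2,3,0,1,1,0]
Step 11: insert w at [0, 8, 21, 23] -> counters=[3,1,1,0,1,0,0,0,3,1,1,1,1,0,0,3,0,1,0,0,0,3,2,4,0,1,1,0]
Step 12: insert rkd at [1, 4, 23, 26] -> counters=[3,2,1,0,2,0,0,0,3,1,1,1,1,0,0,3,0,1,0,0,0,3,2,5,0,1,2,0]
Step 13: delete igg at [2, 12, 15, 25] -> counters=[3,2,0,0,2,0,0,0,3,1,1,1,0,0,0,2,0,1,0,0,0,3,2,5,0,0,2,0]
Step 14: delete sz at [8, 15, 17, 21] -> counters=[3,2,0,0,2,0,0,0,2,1,1,1,0,0,0,1,0,0,0,0,0,2,2,5,0,0,2,0]
Step 15: insert sz at [8, 15, 17, 21] -> counters=[3,2,0,0,2,0,0,0,3,1,1,1,0,0,0,2,0,1,0,0,0,3,2,5,0,0,2,0]
Step 16: delete af at [10, 11, 22, 23] -> counters=[3,2,0,0,2,0,0,0,3,1,0,0,0,0,0,2,0,1,0,0,0,3,1,4,0,0,2,0]
Step 17: delete sz at [8, 15, 17, 21] -> counters=[3,2,0,0,2,0,0,0,2,1,0,0,0,0,0,1,0,0,0,0,0,2,1,4,0,0,2,0]
Step 18: insert w at [0, 8, 21, 23] -> counters=[4,2,0,0,2,0,0,0,3,1,0,0,0,0,0,1,0,0,0,0,0,3,1,5,0,0,2,0]
Step 19: insert igg at [2, 12, 15, 25] -> counters=[4,2,1,0,2,0,0,0,3,1,0,0,1,0,0,2,0,0,0,0,0,3,1,5,0,1,2,0]
Step 20: delete w at [0, 8, 21, 23] -> counters=[3,2,1,0,2,0,0,0,2,1,0,0,1,0,0,2,0,0,0,0,0,2,1,4,0,1,2,0]
Step 21: insert w at [0, 8, 21, 23] -> counters=[4,2,1,0,2,0,0,0,3,1,0,0,1,0,0,2,0,0,0,0,0,3,1,5,0,1,2,0]
Step 22: insert af at [10, 11, 22, 23] -> counters=[4,2,1,0,2,0,0,0,3,1,1,1,1,0,0,2,0,0,0,0,0,3,2,6,0,1,2,0]
Step 23: delete rkd at [1, 4, 23, 26] -> counters=[4,1,1,0,1,0,0,0,3,1,1,1,1,0,0,2,0,0,0,0,0,3,2,5,0,1,1,0]
Step 24: insert d at [1, 12, 13, 27] -> counters=[4,2,1,0,1,0,0,0,3,1,1,1,2,1,0,2,0,0,0,0,0,3,2,5,0,1,1,1]
Step 25: insert igg at [2, 12, 15, 25] -> counters=[4,2,2,0,1,0,0,0,3,1,1,1,3,1,0,3,0,0,0,0,0,3,2,5,0,2,1,1]
Step 26: insert w at [0, 8, 21, 23] -> counters=[5,2,2,0,1,0,0,0,4,1,1,1,3,1,0,3,0,0,0,0,0,4,2,6,0,2,1,1]
Final counters=[5,2,2,0,1,0,0,0,4,1,1,1,3,1,0,3,0,0,0,0,0,4,2,6,0,2,1,1] -> counters[26]=1

Answer: 1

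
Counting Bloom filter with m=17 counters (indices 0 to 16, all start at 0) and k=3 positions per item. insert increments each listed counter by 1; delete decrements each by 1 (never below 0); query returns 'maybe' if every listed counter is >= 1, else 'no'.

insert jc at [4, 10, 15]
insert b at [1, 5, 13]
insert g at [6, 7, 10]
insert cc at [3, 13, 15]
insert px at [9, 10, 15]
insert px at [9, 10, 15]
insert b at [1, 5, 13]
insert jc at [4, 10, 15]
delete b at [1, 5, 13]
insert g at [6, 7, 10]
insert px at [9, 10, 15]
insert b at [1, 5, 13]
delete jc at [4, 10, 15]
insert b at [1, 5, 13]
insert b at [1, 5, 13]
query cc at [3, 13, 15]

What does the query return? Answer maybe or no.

Answer: maybe

Derivation:
Step 1: insert jc at [4, 10, 15] -> counters=[0,0,0,0,1,0,0,0,0,0,1,0,0,0,0,1,0]
Step 2: insert b at [1, 5, 13] -> counters=[0,1,0,0,1,1,0,0,0,0,1,0,0,1,0,1,0]
Step 3: insert g at [6, 7, 10] -> counters=[0,1,0,0,1,1,1,1,0,0,2,0,0,1,0,1,0]
Step 4: insert cc at [3, 13, 15] -> counters=[0,1,0,1,1,1,1,1,0,0,2,0,0,2,0,2,0]
Step 5: insert px at [9, 10, 15] -> counters=[0,1,0,1,1,1,1,1,0,1,3,0,0,2,0,3,0]
Step 6: insert px at [9, 10, 15] -> counters=[0,1,0,1,1,1,1,1,0,2,4,0,0,2,0,4,0]
Step 7: insert b at [1, 5, 13] -> counters=[0,2,0,1,1,2,1,1,0,2,4,0,0,3,0,4,0]
Step 8: insert jc at [4, 10, 15] -> counters=[0,2,0,1,2,2,1,1,0,2,5,0,0,3,0,5,0]
Step 9: delete b at [1, 5, 13] -> counters=[0,1,0,1,2,1,1,1,0,2,5,0,0,2,0,5,0]
Step 10: insert g at [6, 7, 10] -> counters=[0,1,0,1,2,1,2,2,0,2,6,0,0,2,0,5,0]
Step 11: insert px at [9, 10, 15] -> counters=[0,1,0,1,2,1,2,2,0,3,7,0,0,2,0,6,0]
Step 12: insert b at [1, 5, 13] -> counters=[0,2,0,1,2,2,2,2,0,3,7,0,0,3,0,6,0]
Step 13: delete jc at [4, 10, 15] -> counters=[0,2,0,1,1,2,2,2,0,3,6,0,0,3,0,5,0]
Step 14: insert b at [1, 5, 13] -> counters=[0,3,0,1,1,3,2,2,0,3,6,0,0,4,0,5,0]
Step 15: insert b at [1, 5, 13] -> counters=[0,4,0,1,1,4,2,2,0,3,6,0,0,5,0,5,0]
Query cc: check counters[3]=1 counters[13]=5 counters[15]=5 -> maybe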